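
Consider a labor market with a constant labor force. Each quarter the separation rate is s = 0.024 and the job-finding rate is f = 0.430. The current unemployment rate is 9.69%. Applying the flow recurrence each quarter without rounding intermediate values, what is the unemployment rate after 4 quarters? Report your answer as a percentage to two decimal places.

Unemployment rate after four quarters ≈ 5.68%.

With a fixed labor force, u_{t+1} = u_t + s·(1−u_t) − f·u_t = u_t·(1−s−f) + s.
Here 1−s−f = 0.546 and s = 0.024.
u_1 = 0.096900 × 0.546 + 0.024 = 0.076907.
u_2 = 0.076907 × 0.546 + 0.024 = 0.065991.
u_3 = 0.065991 × 0.546 + 0.024 = 0.060031.
u_4 = 0.060031 × 0.546 + 0.024 = 0.056777.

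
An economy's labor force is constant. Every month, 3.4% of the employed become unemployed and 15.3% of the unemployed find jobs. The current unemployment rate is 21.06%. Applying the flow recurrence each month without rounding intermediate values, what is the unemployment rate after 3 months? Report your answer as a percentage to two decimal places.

With a fixed labor force, u_{t+1} = u_t + s·(1−u_t) − f·u_t = u_t·(1−s−f) + s.
Here 1−s−f = 0.813 and s = 0.034.
u_1 = 0.210600 × 0.813 + 0.034 = 0.205218.
u_2 = 0.205218 × 0.813 + 0.034 = 0.200842.
u_3 = 0.200842 × 0.813 + 0.034 = 0.197285.

Unemployment rate after three months ≈ 19.73%.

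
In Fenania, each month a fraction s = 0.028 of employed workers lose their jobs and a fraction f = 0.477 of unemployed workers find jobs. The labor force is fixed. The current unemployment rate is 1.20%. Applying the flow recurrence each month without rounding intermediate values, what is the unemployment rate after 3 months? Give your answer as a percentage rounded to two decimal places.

With a fixed labor force, u_{t+1} = u_t + s·(1−u_t) − f·u_t = u_t·(1−s−f) + s.
Here 1−s−f = 0.495 and s = 0.028.
u_1 = 0.012000 × 0.495 + 0.028 = 0.033940.
u_2 = 0.033940 × 0.495 + 0.028 = 0.044800.
u_3 = 0.044800 × 0.495 + 0.028 = 0.050176.

Unemployment rate after three months ≈ 5.02%.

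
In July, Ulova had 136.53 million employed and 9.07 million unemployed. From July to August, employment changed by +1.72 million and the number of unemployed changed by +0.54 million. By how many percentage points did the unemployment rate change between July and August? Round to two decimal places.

July: labor force = 136.53 + 9.07 = 145.60; u = 9.07/145.60 = 6.23%.
August: labor force = 138.25 + 9.61 = 147.86; u = 9.61/147.86 = 6.50%.
Change = 6.50% − 6.23% = +0.27 pp.

The unemployment rate changed by +0.27 percentage points.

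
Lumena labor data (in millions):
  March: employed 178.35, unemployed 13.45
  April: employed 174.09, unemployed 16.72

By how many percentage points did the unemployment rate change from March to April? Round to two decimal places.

March: labor force = 178.35 + 13.45 = 191.80; u = 13.45/191.80 = 7.01%.
April: labor force = 174.09 + 16.72 = 190.81; u = 16.72/190.81 = 8.76%.
Change = 8.76% − 7.01% = +1.75 pp.

The unemployment rate changed by +1.75 percentage points.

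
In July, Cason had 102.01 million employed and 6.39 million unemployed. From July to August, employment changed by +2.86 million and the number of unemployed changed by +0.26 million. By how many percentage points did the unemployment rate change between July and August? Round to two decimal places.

July: labor force = 102.01 + 6.39 = 108.40; u = 6.39/108.40 = 5.89%.
August: labor force = 104.87 + 6.65 = 111.52; u = 6.65/111.52 = 5.96%.
Change = 5.96% − 5.89% = +0.07 pp.

The unemployment rate changed by +0.07 percentage points.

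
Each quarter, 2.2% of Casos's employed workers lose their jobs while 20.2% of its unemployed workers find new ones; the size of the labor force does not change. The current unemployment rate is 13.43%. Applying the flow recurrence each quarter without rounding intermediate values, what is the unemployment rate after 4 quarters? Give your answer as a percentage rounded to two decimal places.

Unemployment rate after four quarters ≈ 11.13%.

With a fixed labor force, u_{t+1} = u_t + s·(1−u_t) − f·u_t = u_t·(1−s−f) + s.
Here 1−s−f = 0.776 and s = 0.022.
u_1 = 0.134300 × 0.776 + 0.022 = 0.126217.
u_2 = 0.126217 × 0.776 + 0.022 = 0.119944.
u_3 = 0.119944 × 0.776 + 0.022 = 0.115077.
u_4 = 0.115077 × 0.776 + 0.022 = 0.111300.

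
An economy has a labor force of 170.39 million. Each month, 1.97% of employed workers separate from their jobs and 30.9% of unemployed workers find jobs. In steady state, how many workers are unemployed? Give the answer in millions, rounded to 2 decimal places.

About 10.21 million are unemployed in steady state.

Steady-state unemployment rate u* = s/(s+f) = 1.97/(1.97+30.9) = 0.059933.
Unemployed = u* × labor force = 0.059933 × 170.39 ≈ 10.21 million.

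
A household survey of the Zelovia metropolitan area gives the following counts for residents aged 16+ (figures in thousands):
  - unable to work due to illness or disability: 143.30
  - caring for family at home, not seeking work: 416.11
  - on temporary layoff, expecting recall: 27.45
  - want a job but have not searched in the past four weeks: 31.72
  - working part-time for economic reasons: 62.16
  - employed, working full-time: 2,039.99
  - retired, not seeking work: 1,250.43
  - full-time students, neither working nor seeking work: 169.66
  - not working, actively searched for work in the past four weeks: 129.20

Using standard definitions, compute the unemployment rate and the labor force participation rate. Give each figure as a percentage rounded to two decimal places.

Employed = 62.16 + 2,039.99 = 2,102.15 thousand (anyone who worked, including part-time for economic reasons, counts as employed).
Unemployed = 27.45 + 129.20 = 156.65 thousand (jobless and actively searching, or on temporary layoff).
Labor force = 2,102.15 + 156.65 = 2,258.80 thousand.
Not in labor force = 143.30 + 416.11 + 31.72 + 1,250.43 + 169.66 = 2,011.22 thousand (those not working and not actively searching are outside the labor force — including those who want a job but have given up searching).
Civilian working-age population = 2,258.80 + 2,011.22 = 4,270.02 thousand.
Unemployment rate = 156.65 / 2,258.80 = 6.94%.
Labor force participation rate = 2,258.80 / 4,270.02 = 52.90%.

Unemployment rate ≈ 6.94%; labor force participation rate ≈ 52.90%.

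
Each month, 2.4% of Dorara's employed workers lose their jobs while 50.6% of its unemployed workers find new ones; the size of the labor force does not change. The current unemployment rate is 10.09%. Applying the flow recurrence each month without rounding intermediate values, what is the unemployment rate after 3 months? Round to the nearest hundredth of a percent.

Unemployment rate after three months ≈ 5.11%.

With a fixed labor force, u_{t+1} = u_t + s·(1−u_t) − f·u_t = u_t·(1−s−f) + s.
Here 1−s−f = 0.470 and s = 0.024.
u_1 = 0.100900 × 0.470 + 0.024 = 0.071423.
u_2 = 0.071423 × 0.470 + 0.024 = 0.057569.
u_3 = 0.057569 × 0.470 + 0.024 = 0.051057.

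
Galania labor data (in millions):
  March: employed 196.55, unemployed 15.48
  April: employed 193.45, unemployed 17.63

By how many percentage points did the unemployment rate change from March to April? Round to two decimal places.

March: labor force = 196.55 + 15.48 = 212.03; u = 15.48/212.03 = 7.30%.
April: labor force = 193.45 + 17.63 = 211.08; u = 17.63/211.08 = 8.35%.
Change = 8.35% − 7.30% = +1.05 pp.

The unemployment rate changed by +1.05 percentage points.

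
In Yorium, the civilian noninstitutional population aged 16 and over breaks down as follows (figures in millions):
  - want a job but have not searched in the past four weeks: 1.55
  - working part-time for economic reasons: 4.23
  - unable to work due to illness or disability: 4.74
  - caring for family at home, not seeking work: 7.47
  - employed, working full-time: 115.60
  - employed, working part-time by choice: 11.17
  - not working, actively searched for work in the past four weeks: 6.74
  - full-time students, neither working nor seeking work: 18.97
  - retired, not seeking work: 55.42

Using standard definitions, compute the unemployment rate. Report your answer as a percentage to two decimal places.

Unemployment rate ≈ 4.89%.

Employed = 4.23 + 115.60 + 11.17 = 131.00 million (anyone who worked, including part-time for economic reasons, counts as employed).
Unemployed = 6.74 million.
Labor force = 131.00 + 6.74 = 137.74 million.
Unemployment rate = 6.74 / 137.74 = 4.89%.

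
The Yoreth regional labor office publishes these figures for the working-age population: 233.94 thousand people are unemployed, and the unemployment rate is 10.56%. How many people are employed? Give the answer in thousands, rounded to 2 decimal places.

Labor force = U / u = 233.94 / 0.1056 ≈ 2,215.34 thousand.
Employed = labor force − unemployed = 2,215.34 − 233.94 = 1,981.40 thousand.

About 1,981.40 thousand are employed.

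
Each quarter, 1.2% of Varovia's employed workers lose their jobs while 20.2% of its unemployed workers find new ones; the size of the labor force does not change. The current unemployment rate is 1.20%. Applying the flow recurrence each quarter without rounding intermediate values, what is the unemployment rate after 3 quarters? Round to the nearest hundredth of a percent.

Unemployment rate after three quarters ≈ 3.47%.

With a fixed labor force, u_{t+1} = u_t + s·(1−u_t) − f·u_t = u_t·(1−s−f) + s.
Here 1−s−f = 0.786 and s = 0.012.
u_1 = 0.012000 × 0.786 + 0.012 = 0.021432.
u_2 = 0.021432 × 0.786 + 0.012 = 0.028846.
u_3 = 0.028846 × 0.786 + 0.012 = 0.034673.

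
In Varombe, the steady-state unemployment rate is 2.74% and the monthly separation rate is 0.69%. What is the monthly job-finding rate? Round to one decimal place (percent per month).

From u* = s/(s+f): f = s·(1−u)/u.
f = 0.69 × (1 − 0.0274) / 0.0274 = 0.6711 / 0.0274 ≈ 24.5% per month.

Job-finding rate ≈ 24.5% per month.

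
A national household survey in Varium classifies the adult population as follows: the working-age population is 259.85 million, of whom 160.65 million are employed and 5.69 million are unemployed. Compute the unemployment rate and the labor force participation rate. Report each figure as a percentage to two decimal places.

Unemployment rate ≈ 3.42%; labor force participation rate ≈ 64.01%.

Labor force = employed + unemployed = 160.65 + 5.69 = 166.34 million.
Unemployment rate = 5.69 / 166.34 = 3.42%.
Labor force participation rate = 166.34 / 259.85 = 64.01%.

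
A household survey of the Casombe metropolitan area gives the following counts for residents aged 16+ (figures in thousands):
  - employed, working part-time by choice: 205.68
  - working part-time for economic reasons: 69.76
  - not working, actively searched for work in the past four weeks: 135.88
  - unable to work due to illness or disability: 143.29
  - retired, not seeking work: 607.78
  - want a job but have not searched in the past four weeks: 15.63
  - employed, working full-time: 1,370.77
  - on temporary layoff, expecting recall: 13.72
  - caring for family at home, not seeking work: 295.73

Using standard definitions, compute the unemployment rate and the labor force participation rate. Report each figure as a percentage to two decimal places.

Unemployment rate ≈ 8.33%; labor force participation rate ≈ 62.83%.

Employed = 205.68 + 69.76 + 1,370.77 = 1,646.21 thousand (anyone who worked, including part-time for economic reasons, counts as employed).
Unemployed = 135.88 + 13.72 = 149.60 thousand (jobless and actively searching, or on temporary layoff).
Labor force = 1,646.21 + 149.60 = 1,795.81 thousand.
Not in labor force = 143.29 + 607.78 + 15.63 + 295.73 = 1,062.43 thousand (those not working and not actively searching are outside the labor force — including those who want a job but have given up searching).
Civilian working-age population = 1,795.81 + 1,062.43 = 2,858.24 thousand.
Unemployment rate = 149.60 / 1,795.81 = 8.33%.
Labor force participation rate = 1,795.81 / 2,858.24 = 62.83%.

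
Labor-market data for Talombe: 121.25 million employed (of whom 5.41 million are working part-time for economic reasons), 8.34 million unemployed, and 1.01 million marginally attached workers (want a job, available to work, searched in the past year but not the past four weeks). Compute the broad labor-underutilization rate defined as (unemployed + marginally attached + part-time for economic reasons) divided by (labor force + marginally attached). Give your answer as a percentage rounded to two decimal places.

Broad underutilization rate ≈ 11.30%.

Labor force = 121.25 + 8.34 = 129.59 million.
Numerator = 8.34 + 1.01 + 5.41 = 14.76 million.
Denominator = 129.59 + 1.01 = 130.60 million.
Broad rate = 14.76 / 130.60 = 11.30%.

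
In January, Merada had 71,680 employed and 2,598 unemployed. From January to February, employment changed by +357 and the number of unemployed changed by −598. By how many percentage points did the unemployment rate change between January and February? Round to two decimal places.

The unemployment rate changed by −0.80 percentage points.

January: labor force = 71,680 + 2,598 = 74,278; u = 2,598/74,278 = 3.50%.
February: labor force = 72,037 + 2,000 = 74,037; u = 2,000/74,037 = 2.70%.
Change = 2.70% − 3.50% = −0.80 pp.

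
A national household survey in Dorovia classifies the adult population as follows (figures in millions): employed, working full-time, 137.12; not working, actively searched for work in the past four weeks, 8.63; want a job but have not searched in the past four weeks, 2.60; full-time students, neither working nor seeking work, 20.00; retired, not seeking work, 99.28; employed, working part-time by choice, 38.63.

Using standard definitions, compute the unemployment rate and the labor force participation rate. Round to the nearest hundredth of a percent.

Unemployment rate ≈ 4.68%; labor force participation rate ≈ 60.20%.

Employed = 137.12 + 38.63 = 175.75 million.
Unemployed = 8.63 million.
Labor force = 175.75 + 8.63 = 184.38 million.
Not in labor force = 2.60 + 20.00 + 99.28 = 121.88 million (those not working and not actively searching are outside the labor force — including those who want a job but have given up searching).
Civilian working-age population = 184.38 + 121.88 = 306.26 million.
Unemployment rate = 8.63 / 184.38 = 4.68%.
Labor force participation rate = 184.38 / 306.26 = 60.20%.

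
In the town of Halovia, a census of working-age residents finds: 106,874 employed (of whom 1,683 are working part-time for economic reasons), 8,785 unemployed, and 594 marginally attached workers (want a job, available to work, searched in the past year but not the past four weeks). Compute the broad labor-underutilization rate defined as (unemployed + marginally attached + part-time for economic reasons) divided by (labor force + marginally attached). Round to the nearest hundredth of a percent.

Broad underutilization rate ≈ 9.52%.

Labor force = 106,874 + 8,785 = 115,659.
Numerator = 8,785 + 594 + 1,683 = 11,062.
Denominator = 115,659 + 594 = 116,253.
Broad rate = 11,062 / 116,253 = 9.52%.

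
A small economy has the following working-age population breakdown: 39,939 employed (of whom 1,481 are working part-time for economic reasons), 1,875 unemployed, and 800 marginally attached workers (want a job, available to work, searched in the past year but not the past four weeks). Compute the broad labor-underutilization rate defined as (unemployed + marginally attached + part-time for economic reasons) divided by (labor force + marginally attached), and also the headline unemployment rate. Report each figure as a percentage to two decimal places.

Labor force = 39,939 + 1,875 = 41,814.
Numerator = 1,875 + 800 + 1,481 = 4,156.
Denominator = 41,814 + 800 = 42,614.
Broad rate = 4,156 / 42,614 = 9.75%.
Headline unemployment rate = 1,875 / 41,814 = 4.48%.

Broad underutilization rate ≈ 9.75%; headline unemployment rate ≈ 4.48%.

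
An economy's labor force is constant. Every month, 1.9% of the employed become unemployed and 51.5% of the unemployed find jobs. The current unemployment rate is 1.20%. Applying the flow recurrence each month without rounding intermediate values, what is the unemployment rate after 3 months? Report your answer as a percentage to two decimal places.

With a fixed labor force, u_{t+1} = u_t + s·(1−u_t) − f·u_t = u_t·(1−s−f) + s.
Here 1−s−f = 0.466 and s = 0.019.
u_1 = 0.012000 × 0.466 + 0.019 = 0.024592.
u_2 = 0.024592 × 0.466 + 0.019 = 0.030460.
u_3 = 0.030460 × 0.466 + 0.019 = 0.033194.

Unemployment rate after three months ≈ 3.32%.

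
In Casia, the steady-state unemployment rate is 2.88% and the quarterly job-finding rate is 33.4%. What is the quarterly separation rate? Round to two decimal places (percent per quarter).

From u* = s/(s+f): s = u·f/(1−u).
s = 0.0288 × 33.4 / (1 − 0.0288) = 0.9619 / 0.9712 ≈ 0.99% per quarter.

Separation rate ≈ 0.99% per quarter.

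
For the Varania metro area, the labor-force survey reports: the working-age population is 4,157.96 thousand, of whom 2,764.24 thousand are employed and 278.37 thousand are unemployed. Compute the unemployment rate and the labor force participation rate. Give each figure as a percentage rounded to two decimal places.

Unemployment rate ≈ 9.15%; labor force participation rate ≈ 73.18%.

Labor force = employed + unemployed = 2,764.24 + 278.37 = 3,042.61 thousand.
Unemployment rate = 278.37 / 3,042.61 = 9.15%.
Labor force participation rate = 3,042.61 / 4,157.96 = 73.18%.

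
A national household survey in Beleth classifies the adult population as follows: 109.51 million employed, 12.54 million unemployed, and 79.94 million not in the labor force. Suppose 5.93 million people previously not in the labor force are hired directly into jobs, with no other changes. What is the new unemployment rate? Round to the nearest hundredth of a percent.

Initially, labor force = 109.51 + 12.54 = 122.05 million, so u = 12.54/122.05 = 10.27%.
After the change, employed and labor force both rise by 5.93; unemployed unchanged → E = 115.44, U = 12.54, labor force = 127.98 million.
New unemployment rate = 12.54 / 127.98 = 9.80%.

New unemployment rate ≈ 9.80%.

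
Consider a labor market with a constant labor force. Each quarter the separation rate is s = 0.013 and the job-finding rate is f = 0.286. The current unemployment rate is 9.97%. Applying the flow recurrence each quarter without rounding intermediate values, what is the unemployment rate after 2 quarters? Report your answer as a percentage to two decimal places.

Unemployment rate after two quarters ≈ 7.11%.

With a fixed labor force, u_{t+1} = u_t + s·(1−u_t) − f·u_t = u_t·(1−s−f) + s.
Here 1−s−f = 0.701 and s = 0.013.
u_1 = 0.099700 × 0.701 + 0.013 = 0.082890.
u_2 = 0.082890 × 0.701 + 0.013 = 0.071106.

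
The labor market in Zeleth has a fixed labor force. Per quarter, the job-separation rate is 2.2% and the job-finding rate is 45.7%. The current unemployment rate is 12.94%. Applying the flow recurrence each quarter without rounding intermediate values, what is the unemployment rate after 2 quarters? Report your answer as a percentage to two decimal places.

Unemployment rate after two quarters ≈ 6.86%.

With a fixed labor force, u_{t+1} = u_t + s·(1−u_t) − f·u_t = u_t·(1−s−f) + s.
Here 1−s−f = 0.521 and s = 0.022.
u_1 = 0.129400 × 0.521 + 0.022 = 0.089417.
u_2 = 0.089417 × 0.521 + 0.022 = 0.068586.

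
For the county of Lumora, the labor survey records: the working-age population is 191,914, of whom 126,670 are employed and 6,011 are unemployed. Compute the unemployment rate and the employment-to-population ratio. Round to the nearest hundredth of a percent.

Unemployment rate ≈ 4.53%; employment-population ratio ≈ 66.00%.

Labor force = employed + unemployed = 126,670 + 6,011 = 132,681.
Unemployment rate = 6,011 / 132,681 = 4.53%.
Employment-population ratio = 126,670 / 191,914 = 66.00%.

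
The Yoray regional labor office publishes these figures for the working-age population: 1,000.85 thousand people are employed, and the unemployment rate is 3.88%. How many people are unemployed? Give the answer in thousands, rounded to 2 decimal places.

Let U be the number unemployed. The labor force is E + U, and U/(E+U) = 0.0388.
So U = 0.0388 × 1,000.85 / (1 − 0.0388) = 38.8330 / 0.9612 ≈ 40.40 thousand.

About 40.40 thousand are unemployed.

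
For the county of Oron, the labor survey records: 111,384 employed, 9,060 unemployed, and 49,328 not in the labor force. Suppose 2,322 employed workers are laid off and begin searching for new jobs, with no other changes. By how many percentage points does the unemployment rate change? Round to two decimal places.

The unemployment rate changes by +1.93 percentage points.

Initially, labor force = 111,384 + 9,060 = 120,444, so u = 9,060/120,444 = 7.52%.
After the change, employed falls and unemployed rises by 2,322; labor force unchanged → E = 109,062, U = 11,382, labor force = 120,444.
New unemployment rate = 11,382 / 120,444 = 9.45%.
Change = 9.45% − 7.52% = +1.93 percentage points.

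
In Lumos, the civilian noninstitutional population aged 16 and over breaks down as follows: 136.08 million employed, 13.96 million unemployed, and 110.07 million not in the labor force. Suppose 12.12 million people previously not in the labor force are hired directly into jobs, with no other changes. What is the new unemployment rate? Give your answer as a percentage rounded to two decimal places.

New unemployment rate ≈ 8.61%.

Initially, labor force = 136.08 + 13.96 = 150.04 million, so u = 13.96/150.04 = 9.30%.
After the change, employed and labor force both rise by 12.12; unemployed unchanged → E = 148.20, U = 13.96, labor force = 162.16 million.
New unemployment rate = 13.96 / 162.16 = 8.61%.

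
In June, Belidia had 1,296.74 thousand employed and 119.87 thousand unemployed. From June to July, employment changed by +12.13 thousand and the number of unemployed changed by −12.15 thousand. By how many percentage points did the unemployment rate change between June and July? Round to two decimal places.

June: labor force = 1,296.74 + 119.87 = 1,416.61; u = 119.87/1,416.61 = 8.46%.
July: labor force = 1,308.87 + 107.72 = 1,416.59; u = 107.72/1,416.59 = 7.60%.
Change = 7.60% − 8.46% = −0.86 pp.

The unemployment rate changed by −0.86 percentage points.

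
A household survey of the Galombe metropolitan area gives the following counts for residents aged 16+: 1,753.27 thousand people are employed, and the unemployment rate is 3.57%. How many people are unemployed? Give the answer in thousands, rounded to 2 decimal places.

About 64.91 thousand are unemployed.

Let U be the number unemployed. The labor force is E + U, and U/(E+U) = 0.0357.
So U = 0.0357 × 1,753.27 / (1 − 0.0357) = 62.5917 / 0.9643 ≈ 64.91 thousand.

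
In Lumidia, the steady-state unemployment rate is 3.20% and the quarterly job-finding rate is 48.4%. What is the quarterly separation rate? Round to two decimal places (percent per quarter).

Separation rate ≈ 1.60% per quarter.

From u* = s/(s+f): s = u·f/(1−u).
s = 0.0320 × 48.4 / (1 − 0.0320) = 1.5488 / 0.9680 ≈ 1.60% per quarter.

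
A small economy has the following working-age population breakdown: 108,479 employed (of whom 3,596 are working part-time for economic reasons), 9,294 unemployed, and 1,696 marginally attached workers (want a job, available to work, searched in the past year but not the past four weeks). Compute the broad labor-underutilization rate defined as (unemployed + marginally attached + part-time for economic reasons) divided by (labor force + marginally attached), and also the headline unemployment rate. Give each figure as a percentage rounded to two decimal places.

Labor force = 108,479 + 9,294 = 117,773.
Numerator = 9,294 + 1,696 + 3,596 = 14,586.
Denominator = 117,773 + 1,696 = 119,469.
Broad rate = 14,586 / 119,469 = 12.21%.
Headline unemployment rate = 9,294 / 117,773 = 7.89%.

Broad underutilization rate ≈ 12.21%; headline unemployment rate ≈ 7.89%.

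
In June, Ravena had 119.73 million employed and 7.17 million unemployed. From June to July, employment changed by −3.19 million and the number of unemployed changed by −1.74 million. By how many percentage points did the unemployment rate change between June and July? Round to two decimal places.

June: labor force = 119.73 + 7.17 = 126.90; u = 7.17/126.90 = 5.65%.
July: labor force = 116.54 + 5.43 = 121.97; u = 5.43/121.97 = 4.45%.
Change = 4.45% − 5.65% = −1.20 pp.

The unemployment rate changed by −1.20 percentage points.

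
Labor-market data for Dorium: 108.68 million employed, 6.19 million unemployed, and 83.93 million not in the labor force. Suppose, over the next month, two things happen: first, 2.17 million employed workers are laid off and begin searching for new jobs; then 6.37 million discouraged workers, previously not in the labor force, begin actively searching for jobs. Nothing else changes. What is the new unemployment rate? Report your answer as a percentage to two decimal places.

New unemployment rate ≈ 12.15%.

Initially, labor force = 108.68 + 6.19 = 114.87 million, so u = 6.19/114.87 = 5.39%.
After the first change, employed falls and unemployed rises by 2.17; labor force unchanged → E = 106.51, U = 8.36, labor force = 114.87 million.
After the second change, unemployed and labor force both rise by 6.37 → E = 106.51, U = 14.73, labor force = 121.24 million.
New unemployment rate = 14.73 / 121.24 = 12.15%.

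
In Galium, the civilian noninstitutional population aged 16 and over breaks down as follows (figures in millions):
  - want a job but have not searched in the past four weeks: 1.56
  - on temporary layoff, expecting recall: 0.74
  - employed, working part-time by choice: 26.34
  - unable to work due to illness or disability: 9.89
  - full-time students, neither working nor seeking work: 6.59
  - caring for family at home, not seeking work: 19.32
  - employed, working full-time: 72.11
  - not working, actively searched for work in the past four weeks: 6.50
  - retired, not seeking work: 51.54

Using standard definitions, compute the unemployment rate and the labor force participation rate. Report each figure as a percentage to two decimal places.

Unemployment rate ≈ 6.85%; labor force participation rate ≈ 54.31%.

Employed = 26.34 + 72.11 = 98.45 million.
Unemployed = 0.74 + 6.50 = 7.24 million (jobless and actively searching, or on temporary layoff).
Labor force = 98.45 + 7.24 = 105.69 million.
Not in labor force = 1.56 + 9.89 + 6.59 + 19.32 + 51.54 = 88.90 million (those not working and not actively searching are outside the labor force — including those who want a job but have given up searching).
Civilian working-age population = 105.69 + 88.90 = 194.59 million.
Unemployment rate = 7.24 / 105.69 = 6.85%.
Labor force participation rate = 105.69 / 194.59 = 54.31%.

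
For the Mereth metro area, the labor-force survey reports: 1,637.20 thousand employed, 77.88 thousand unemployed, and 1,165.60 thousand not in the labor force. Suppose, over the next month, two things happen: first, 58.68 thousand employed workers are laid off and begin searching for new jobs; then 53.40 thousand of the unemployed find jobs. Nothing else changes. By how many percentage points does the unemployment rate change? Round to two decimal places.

The unemployment rate changes by +0.31 percentage points.

Initially, labor force = 1,637.20 + 77.88 = 1,715.08 thousand, so u = 77.88/1,715.08 = 4.54%.
After the first change, employed falls and unemployed rises by 58.68; labor force unchanged → E = 1,578.52, U = 136.56, labor force = 1,715.08 thousand.
After the second change, unemployed falls and employed rises by 53.40; labor force unchanged → E = 1,631.92, U = 83.16, labor force = 1,715.08 thousand.
New unemployment rate = 83.16 / 1,715.08 = 4.85%.
Change = 4.85% − 4.54% = +0.31 percentage points.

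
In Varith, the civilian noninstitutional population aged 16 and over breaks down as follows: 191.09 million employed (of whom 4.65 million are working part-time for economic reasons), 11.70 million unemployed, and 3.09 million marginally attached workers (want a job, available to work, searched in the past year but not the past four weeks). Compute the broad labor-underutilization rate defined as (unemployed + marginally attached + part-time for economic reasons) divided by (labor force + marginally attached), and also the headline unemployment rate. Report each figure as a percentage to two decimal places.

Broad underutilization rate ≈ 9.44%; headline unemployment rate ≈ 5.77%.

Labor force = 191.09 + 11.70 = 202.79 million.
Numerator = 11.70 + 3.09 + 4.65 = 19.44 million.
Denominator = 202.79 + 3.09 = 205.88 million.
Broad rate = 19.44 / 205.88 = 9.44%.
Headline unemployment rate = 11.70 / 202.79 = 5.77%.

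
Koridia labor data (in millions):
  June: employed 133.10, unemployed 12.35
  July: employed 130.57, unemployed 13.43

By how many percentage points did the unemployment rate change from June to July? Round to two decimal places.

The unemployment rate changed by +0.84 percentage points.

June: labor force = 133.10 + 12.35 = 145.45; u = 12.35/145.45 = 8.49%.
July: labor force = 130.57 + 13.43 = 144.00; u = 13.43/144.00 = 9.33%.
Change = 9.33% − 8.49% = +0.84 pp.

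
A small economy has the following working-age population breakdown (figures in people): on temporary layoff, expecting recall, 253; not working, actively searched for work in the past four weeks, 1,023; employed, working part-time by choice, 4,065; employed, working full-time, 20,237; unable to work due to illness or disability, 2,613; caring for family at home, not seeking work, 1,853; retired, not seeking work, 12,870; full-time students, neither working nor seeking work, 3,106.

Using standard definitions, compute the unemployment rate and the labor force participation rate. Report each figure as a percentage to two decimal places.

Unemployment rate ≈ 4.99%; labor force participation rate ≈ 55.58%.

Employed = 4,065 + 20,237 = 24,302.
Unemployed = 253 + 1,023 = 1,276 (jobless and actively searching, or on temporary layoff).
Labor force = 24,302 + 1,276 = 25,578.
Not in labor force = 2,613 + 1,853 + 12,870 + 3,106 = 20,442 (those not working and not actively searching are outside the labor force).
Civilian working-age population = 25,578 + 20,442 = 46,020.
Unemployment rate = 1,276 / 25,578 = 4.99%.
Labor force participation rate = 25,578 / 46,020 = 55.58%.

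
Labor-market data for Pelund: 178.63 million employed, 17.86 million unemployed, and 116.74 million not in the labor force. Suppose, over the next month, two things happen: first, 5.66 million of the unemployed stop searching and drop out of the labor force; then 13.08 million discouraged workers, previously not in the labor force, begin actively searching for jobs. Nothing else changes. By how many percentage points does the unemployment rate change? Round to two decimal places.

The unemployment rate changes by +3.31 percentage points.

Initially, labor force = 178.63 + 17.86 = 196.49 million, so u = 17.86/196.49 = 9.09%.
After the first change, unemployed and labor force both fall by 5.66 → E = 178.63, U = 12.20, labor force = 190.83 million.
After the second change, unemployed and labor force both rise by 13.08 → E = 178.63, U = 25.28, labor force = 203.91 million.
New unemployment rate = 25.28 / 203.91 = 12.40%.
Change = 12.40% − 9.09% = +3.31 percentage points.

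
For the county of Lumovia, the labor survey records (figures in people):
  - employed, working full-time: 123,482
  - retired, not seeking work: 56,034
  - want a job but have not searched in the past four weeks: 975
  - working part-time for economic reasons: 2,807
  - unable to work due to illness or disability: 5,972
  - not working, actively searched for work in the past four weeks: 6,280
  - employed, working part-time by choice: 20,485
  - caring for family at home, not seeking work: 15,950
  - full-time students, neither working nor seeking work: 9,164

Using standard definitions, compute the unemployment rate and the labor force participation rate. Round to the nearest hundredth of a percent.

Employed = 123,482 + 2,807 + 20,485 = 146,774 (anyone who worked, including part-time for economic reasons, counts as employed).
Unemployed = 6,280.
Labor force = 146,774 + 6,280 = 153,054.
Not in labor force = 56,034 + 975 + 5,972 + 15,950 + 9,164 = 88,095 (those not working and not actively searching are outside the labor force — including those who want a job but have given up searching).
Civilian working-age population = 153,054 + 88,095 = 241,149.
Unemployment rate = 6,280 / 153,054 = 4.10%.
Labor force participation rate = 153,054 / 241,149 = 63.47%.

Unemployment rate ≈ 4.10%; labor force participation rate ≈ 63.47%.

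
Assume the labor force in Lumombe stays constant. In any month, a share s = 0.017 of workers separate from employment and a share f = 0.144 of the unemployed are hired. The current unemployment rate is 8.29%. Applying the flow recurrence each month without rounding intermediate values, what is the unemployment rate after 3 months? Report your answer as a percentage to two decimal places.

Unemployment rate after three months ≈ 9.22%.

With a fixed labor force, u_{t+1} = u_t + s·(1−u_t) − f·u_t = u_t·(1−s−f) + s.
Here 1−s−f = 0.839 and s = 0.017.
u_1 = 0.082900 × 0.839 + 0.017 = 0.086553.
u_2 = 0.086553 × 0.839 + 0.017 = 0.089618.
u_3 = 0.089618 × 0.839 + 0.017 = 0.092190.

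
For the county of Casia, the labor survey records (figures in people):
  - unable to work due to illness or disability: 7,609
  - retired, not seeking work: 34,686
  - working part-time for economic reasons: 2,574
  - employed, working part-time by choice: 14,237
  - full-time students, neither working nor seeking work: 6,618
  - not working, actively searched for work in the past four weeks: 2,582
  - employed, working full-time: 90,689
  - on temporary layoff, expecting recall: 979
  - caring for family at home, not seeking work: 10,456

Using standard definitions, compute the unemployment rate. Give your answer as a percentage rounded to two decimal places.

Unemployment rate ≈ 3.21%.

Employed = 2,574 + 14,237 + 90,689 = 107,500 (anyone who worked, including part-time for economic reasons, counts as employed).
Unemployed = 2,582 + 979 = 3,561 (jobless and actively searching, or on temporary layoff).
Labor force = 107,500 + 3,561 = 111,061.
Unemployment rate = 3,561 / 111,061 = 3.21%.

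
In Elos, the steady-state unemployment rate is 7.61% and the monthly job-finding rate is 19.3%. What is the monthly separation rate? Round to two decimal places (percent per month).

Separation rate ≈ 1.59% per month.

From u* = s/(s+f): s = u·f/(1−u).
s = 0.0761 × 19.3 / (1 − 0.0761) = 1.4687 / 0.9239 ≈ 1.59% per month.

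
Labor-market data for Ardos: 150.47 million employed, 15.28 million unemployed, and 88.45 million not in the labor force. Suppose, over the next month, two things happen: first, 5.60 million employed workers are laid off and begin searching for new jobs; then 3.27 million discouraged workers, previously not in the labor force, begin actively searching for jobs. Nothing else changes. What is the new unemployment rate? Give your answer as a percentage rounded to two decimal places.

New unemployment rate ≈ 14.29%.

Initially, labor force = 150.47 + 15.28 = 165.75 million, so u = 15.28/165.75 = 9.22%.
After the first change, employed falls and unemployed rises by 5.60; labor force unchanged → E = 144.87, U = 20.88, labor force = 165.75 million.
After the second change, unemployed and labor force both rise by 3.27 → E = 144.87, U = 24.15, labor force = 169.02 million.
New unemployment rate = 24.15 / 169.02 = 14.29%.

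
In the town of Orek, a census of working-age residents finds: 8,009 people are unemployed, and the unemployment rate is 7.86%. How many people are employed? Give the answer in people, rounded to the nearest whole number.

About 93,887 are employed.

Labor force = U / u = 8,009 / 0.0786 ≈ 101,896.
Employed = labor force − unemployed = 101,896 − 8,009 = 93,887.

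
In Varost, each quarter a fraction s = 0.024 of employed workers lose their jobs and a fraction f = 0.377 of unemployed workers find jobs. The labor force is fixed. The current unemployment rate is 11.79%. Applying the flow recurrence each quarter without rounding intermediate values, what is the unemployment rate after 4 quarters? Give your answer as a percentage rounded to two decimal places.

Unemployment rate after four quarters ≈ 6.73%.

With a fixed labor force, u_{t+1} = u_t + s·(1−u_t) − f·u_t = u_t·(1−s−f) + s.
Here 1−s−f = 0.599 and s = 0.024.
u_1 = 0.117900 × 0.599 + 0.024 = 0.094622.
u_2 = 0.094622 × 0.599 + 0.024 = 0.080679.
u_3 = 0.080679 × 0.599 + 0.024 = 0.072327.
u_4 = 0.072327 × 0.599 + 0.024 = 0.067324.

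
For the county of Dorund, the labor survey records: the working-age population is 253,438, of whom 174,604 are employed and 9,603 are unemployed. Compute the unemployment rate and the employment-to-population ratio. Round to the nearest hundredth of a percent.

Labor force = employed + unemployed = 174,604 + 9,603 = 184,207.
Unemployment rate = 9,603 / 184,207 = 5.21%.
Employment-population ratio = 174,604 / 253,438 = 68.89%.

Unemployment rate ≈ 5.21%; employment-population ratio ≈ 68.89%.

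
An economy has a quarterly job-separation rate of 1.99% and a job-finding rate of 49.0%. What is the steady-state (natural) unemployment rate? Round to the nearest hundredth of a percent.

Steady-state unemployment rate ≈ 3.90%.

At steady state the flows balance: s·E = f·U, so U/(E+U) = s/(s+f).
u* = 1.99 / (1.99 + 49.0) = 1.99 / 50.99 = 3.90%.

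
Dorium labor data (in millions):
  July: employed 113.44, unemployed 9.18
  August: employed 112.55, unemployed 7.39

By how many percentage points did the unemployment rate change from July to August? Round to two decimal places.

The unemployment rate changed by −1.33 percentage points.

July: labor force = 113.44 + 9.18 = 122.62; u = 9.18/122.62 = 7.49%.
August: labor force = 112.55 + 7.39 = 119.94; u = 7.39/119.94 = 6.16%.
Change = 6.16% − 7.49% = −1.33 pp.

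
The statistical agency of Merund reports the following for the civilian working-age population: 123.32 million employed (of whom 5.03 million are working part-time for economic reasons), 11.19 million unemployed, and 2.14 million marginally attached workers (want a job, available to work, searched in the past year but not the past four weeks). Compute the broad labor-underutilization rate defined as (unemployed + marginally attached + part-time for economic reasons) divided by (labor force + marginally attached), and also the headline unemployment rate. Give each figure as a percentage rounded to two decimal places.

Labor force = 123.32 + 11.19 = 134.51 million.
Numerator = 11.19 + 2.14 + 5.03 = 18.36 million.
Denominator = 134.51 + 2.14 = 136.65 million.
Broad rate = 18.36 / 136.65 = 13.44%.
Headline unemployment rate = 11.19 / 134.51 = 8.32%.

Broad underutilization rate ≈ 13.44%; headline unemployment rate ≈ 8.32%.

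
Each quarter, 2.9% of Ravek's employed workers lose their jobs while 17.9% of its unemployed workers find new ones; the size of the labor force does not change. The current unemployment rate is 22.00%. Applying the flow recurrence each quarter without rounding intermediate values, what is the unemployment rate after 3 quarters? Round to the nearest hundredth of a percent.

Unemployment rate after three quarters ≈ 17.95%.

With a fixed labor force, u_{t+1} = u_t + s·(1−u_t) − f·u_t = u_t·(1−s−f) + s.
Here 1−s−f = 0.792 and s = 0.029.
u_1 = 0.220000 × 0.792 + 0.029 = 0.203240.
u_2 = 0.203240 × 0.792 + 0.029 = 0.189966.
u_3 = 0.189966 × 0.792 + 0.029 = 0.179453.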